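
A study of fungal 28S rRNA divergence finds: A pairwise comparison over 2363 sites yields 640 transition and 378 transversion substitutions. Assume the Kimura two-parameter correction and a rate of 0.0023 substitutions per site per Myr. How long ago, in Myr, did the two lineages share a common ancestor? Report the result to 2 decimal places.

152.42

P = 640/2363 ≈ 0.270842 and Q = 378/2363 ≈ 0.159966.
Under the Kimura two-parameter model, d = −½ ln(1 − 2P − Q) − ¼ ln(1 − 2Q).
1 − 2P − Q = 0.29835, giving −½ ln(0.29835) = 0.604744.
1 − 2Q = 0.680068, giving −¼ ln(0.680068) = 0.096391.
d = 0.604744 + 0.096391 = 0.701135.
Under a molecular clock d = 2μt, so t = d/(2μ) = 0.701135 / (2 × 0.0023) = 152.42 Myr.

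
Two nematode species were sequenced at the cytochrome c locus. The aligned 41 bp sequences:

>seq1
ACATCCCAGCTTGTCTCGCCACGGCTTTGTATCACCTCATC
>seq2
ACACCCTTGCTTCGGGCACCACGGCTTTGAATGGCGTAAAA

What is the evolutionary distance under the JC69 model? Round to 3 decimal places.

0.502

The sequences differ at 15 of 41 sites, so p = 15/41 ≈ 0.365854.
d = −(3/4) ln(1 − 4p/3) = −0.75 ln(1 − 0.487805) = −0.75 ln(0.512195)
  = −0.75 × (-0.669050) = 0.501788 substitutions/site.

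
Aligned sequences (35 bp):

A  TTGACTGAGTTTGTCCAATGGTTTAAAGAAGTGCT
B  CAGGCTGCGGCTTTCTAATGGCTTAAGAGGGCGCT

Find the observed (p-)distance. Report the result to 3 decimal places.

The sequences differ at 14 of 35 positions.
p = 14/35 = 0.400.

0.400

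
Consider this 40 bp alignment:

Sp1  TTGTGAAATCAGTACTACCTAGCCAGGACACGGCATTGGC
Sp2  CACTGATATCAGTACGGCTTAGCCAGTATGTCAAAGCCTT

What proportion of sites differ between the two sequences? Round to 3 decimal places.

The sequences differ at 19 of 40 positions.
p = 19/40 = 0.475.

0.475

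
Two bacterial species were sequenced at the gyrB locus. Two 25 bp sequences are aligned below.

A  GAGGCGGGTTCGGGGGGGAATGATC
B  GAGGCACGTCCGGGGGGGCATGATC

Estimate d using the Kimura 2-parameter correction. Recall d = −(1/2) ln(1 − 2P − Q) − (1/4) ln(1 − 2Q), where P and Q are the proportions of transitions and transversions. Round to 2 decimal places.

Of 25 sites, 2 differences are transitions and 2 are transversions, so P = 2/25 = 0.08 and Q = 2/25 = 0.08.
Under the Kimura two-parameter model, d = −½ ln(1 − 2P − Q) − ¼ ln(1 − 2Q).
1 − 2P − Q = 0.76, giving −½ ln(0.76) = 0.137218.
1 − 2Q = 0.84, giving −¼ ln(0.84) = 0.043588.
d = 0.137218 + 0.043588 = 0.180806.

0.18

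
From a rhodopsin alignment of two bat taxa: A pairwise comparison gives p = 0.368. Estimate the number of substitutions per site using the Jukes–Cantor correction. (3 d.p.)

d = −(3/4) ln(1 − 4p/3) = −0.75 ln(1 − 0.490667) = −0.75 ln(0.509333)
  = −0.75 × (-0.674653) = 0.505990 substitutions/site.

0.506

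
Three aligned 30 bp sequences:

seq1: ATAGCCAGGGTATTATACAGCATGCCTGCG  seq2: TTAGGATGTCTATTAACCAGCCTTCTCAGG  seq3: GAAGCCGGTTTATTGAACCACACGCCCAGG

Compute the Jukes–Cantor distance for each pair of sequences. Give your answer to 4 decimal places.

seq1–seq2: 14/30 sites differ → p ≈ 0.466667, d = −0.75 ln(1 − 0.622223) = 0.730088 ≈ 0.7301.
seq1–seq3: 13/30 sites differ → p ≈ 0.433333, d = −0.75 ln(1 − 0.577777) = 0.646666 ≈ 0.6467.
seq2–seq3: 14/30 sites differ → p ≈ 0.466667, d = −0.75 ln(1 − 0.622223) = 0.730088 ≈ 0.7301.

d(seq1,seq2) = 0.7301, d(seq1,seq3) = 0.6467, d(seq2,seq3) = 0.7301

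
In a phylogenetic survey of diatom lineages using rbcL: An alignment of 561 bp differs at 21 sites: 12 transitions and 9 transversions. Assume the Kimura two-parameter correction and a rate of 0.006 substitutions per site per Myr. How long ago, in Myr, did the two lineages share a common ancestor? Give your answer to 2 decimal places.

3.21

P = 12/561 ≈ 0.02139 and Q = 9/561 ≈ 0.016043.
Under the Kimura two-parameter model, d = −½ ln(1 − 2P − Q) − ¼ ln(1 − 2Q).
1 − 2P − Q = 0.941177, giving −½ ln(0.941177) = 0.030312.
1 − 2Q = 0.967914, giving −¼ ln(0.967914) = 0.008153.
d = 0.030312 + 0.008153 = 0.038465.
Under a molecular clock d = 2μt, so t = d/(2μ) = 0.038465 / (2 × 0.006) = 3.21 Myr.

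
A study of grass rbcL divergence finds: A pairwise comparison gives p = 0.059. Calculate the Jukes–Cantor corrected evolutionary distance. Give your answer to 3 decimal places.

d = −(3/4) ln(1 − 4p/3) = −0.75 ln(1 − 0.078667) = −0.75 ln(0.921333)
  = −0.75 × (-0.081934) = 0.061451 substitutions/site.

0.061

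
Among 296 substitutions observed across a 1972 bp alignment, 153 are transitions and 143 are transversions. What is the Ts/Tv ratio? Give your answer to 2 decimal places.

R = 153/143 = 1.069930… ≈ 1.07 (to 2 d.p.).

1.07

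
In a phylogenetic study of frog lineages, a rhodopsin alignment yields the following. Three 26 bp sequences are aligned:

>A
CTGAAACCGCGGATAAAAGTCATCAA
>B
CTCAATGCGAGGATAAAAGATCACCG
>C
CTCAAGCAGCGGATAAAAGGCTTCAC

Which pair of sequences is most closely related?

A–B: 10/26 differ, p = 0.385, d = 0.539.
A–C: 6/26 differ, p = 0.231, d = 0.276.
B–C: 10/26 differ, p = 0.385, d = 0.539.
The smallest distance is between A and C.

A and C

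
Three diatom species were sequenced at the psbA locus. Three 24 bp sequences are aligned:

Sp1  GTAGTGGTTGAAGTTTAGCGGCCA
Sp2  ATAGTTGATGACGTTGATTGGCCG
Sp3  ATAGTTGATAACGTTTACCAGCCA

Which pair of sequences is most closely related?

Sp1–Sp2: 8/24 differ, p = 0.333, d = 0.441.
Sp1–Sp3: 7/24 differ, p = 0.292, d = 0.369.
Sp2–Sp3: 6/24 differ, p = 0.250, d = 0.304.
The smallest distance is between Sp2 and Sp3.

Sp2 and Sp3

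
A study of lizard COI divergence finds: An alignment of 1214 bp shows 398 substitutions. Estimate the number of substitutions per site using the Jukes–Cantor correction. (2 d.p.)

0.43

p = 398/1214 ≈ 0.327842.
d = −(3/4) ln(1 − 4p/3) = −0.75 ln(1 − 0.437123) = −0.75 ln(0.562877)
  = −0.75 × (-0.574694) = 0.431021 substitutions/site.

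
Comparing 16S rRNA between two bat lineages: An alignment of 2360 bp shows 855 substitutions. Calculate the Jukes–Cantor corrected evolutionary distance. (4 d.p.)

p = 855/2360 ≈ 0.362288.
d = −(3/4) ln(1 − 4p/3) = −0.75 ln(1 − 0.483051) = −0.75 ln(0.516949)
  = −0.75 × (-0.659811) = 0.494858 substitutions/site.

0.4949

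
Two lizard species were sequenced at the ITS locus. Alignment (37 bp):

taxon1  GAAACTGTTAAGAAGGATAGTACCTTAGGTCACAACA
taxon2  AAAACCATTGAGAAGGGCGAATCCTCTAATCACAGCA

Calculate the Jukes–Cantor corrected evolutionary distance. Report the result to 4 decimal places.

0.5833

The sequences differ at 15 of 37 sites, so p = 15/37 ≈ 0.405405.
d = −(3/4) ln(1 − 4p/3) = −0.75 ln(1 − 0.54054) = −0.75 ln(0.45946)
  = −0.75 × (-0.777703) = 0.583277 substitutions/site.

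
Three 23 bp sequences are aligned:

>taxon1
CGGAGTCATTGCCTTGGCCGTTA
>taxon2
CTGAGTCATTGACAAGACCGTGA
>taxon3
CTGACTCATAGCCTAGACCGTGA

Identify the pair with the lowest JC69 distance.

taxon2 and taxon3

taxon1–taxon2: 6/23 differ, p = 0.261, d = 0.321.
taxon1–taxon3: 6/23 differ, p = 0.261, d = 0.321.
taxon2–taxon3: 4/23 differ, p = 0.174, d = 0.198.
The smallest distance is between taxon2 and taxon3.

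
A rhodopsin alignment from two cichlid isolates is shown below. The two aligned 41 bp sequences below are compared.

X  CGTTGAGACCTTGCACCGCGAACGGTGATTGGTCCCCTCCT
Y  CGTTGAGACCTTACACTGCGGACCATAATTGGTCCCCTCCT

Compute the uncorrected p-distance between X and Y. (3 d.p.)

The sequences differ at 6 of 41 positions (sites 13, 17, 21, 24, 25, 27).
p = 6/41 = 0.146341… ≈ 0.146 (to 3 d.p.).

0.146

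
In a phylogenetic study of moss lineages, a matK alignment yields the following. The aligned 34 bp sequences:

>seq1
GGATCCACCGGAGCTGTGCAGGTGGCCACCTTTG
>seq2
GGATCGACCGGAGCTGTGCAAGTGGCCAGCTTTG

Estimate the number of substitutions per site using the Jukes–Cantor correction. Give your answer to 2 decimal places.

The sequences differ at 3 of 34 sites (6, 21, 29), so p = 3/34 ≈ 0.088235.
d = −(3/4) ln(1 − 4p/3) = −0.75 ln(1 − 0.117647) = −0.75 ln(0.882353)
  = −0.75 × (-0.125163) = 0.093872 substitutions/site.

0.09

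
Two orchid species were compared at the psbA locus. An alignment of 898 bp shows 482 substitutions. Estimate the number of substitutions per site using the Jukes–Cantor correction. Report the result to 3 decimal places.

0.943

p = 482/898 ≈ 0.536748.
d = −(3/4) ln(1 − 4p/3) = −0.75 ln(1 − 0.715664) = −0.75 ln(0.284336)
  = −0.75 × (-1.257599) = 0.943199 substitutions/site.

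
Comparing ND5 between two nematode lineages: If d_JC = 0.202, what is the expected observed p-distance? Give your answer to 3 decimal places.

0.177

p = (3/4)(1 − e^(−4d/3)) = 0.75 × (1 − e^(-0.269333)) = 0.75 × (1 − 0.763889) = 0.177083.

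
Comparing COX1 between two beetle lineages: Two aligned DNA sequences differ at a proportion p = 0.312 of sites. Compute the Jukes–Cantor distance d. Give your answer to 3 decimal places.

0.403

d = −(3/4) ln(1 − 4p/3) = −0.75 ln(1 − 0.416) = −0.75 ln(0.584)
  = −0.75 × (-0.537854) = 0.403391 substitutions/site.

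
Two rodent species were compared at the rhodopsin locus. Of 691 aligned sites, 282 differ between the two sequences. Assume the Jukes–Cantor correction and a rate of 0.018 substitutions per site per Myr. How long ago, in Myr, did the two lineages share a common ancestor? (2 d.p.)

16.37

p = 282/691 ≈ 0.408104.
d = −(3/4) ln(1 − 4p/3) = −0.75 ln(1 − 0.544139) = −0.75 ln(0.455861)
  = −0.75 × (-0.785567) = 0.589175 substitutions/site.
Under a molecular clock d = 2μt, so t = d/(2μ) = 0.589175 / (2 × 0.018) = 16.37 Myr.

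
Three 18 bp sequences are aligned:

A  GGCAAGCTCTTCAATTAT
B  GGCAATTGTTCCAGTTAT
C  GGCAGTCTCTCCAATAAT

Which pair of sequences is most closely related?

A and C

A–B: 6/18 differ, p = 0.333, d = 0.441.
A–C: 4/18 differ, p = 0.222, d = 0.264.
B–C: 6/18 differ, p = 0.333, d = 0.441.
The smallest distance is between A and C.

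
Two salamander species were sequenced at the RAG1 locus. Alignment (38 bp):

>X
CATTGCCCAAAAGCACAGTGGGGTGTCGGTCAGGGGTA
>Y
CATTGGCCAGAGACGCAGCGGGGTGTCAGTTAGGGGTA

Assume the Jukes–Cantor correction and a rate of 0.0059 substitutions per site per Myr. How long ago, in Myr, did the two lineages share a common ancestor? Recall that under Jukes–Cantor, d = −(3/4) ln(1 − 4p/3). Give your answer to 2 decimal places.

The sequences differ at 8 of 38 sites (6, 10, 12, 13, 15, 19, 28, 31), so p = 8/38 ≈ 0.210526.
d = −(3/4) ln(1 − 4p/3) = −0.75 ln(1 − 0.280701) = −0.75 ln(0.719299)
  = −0.75 × (-0.329478) = 0.247109 substitutions/site.
Under a molecular clock d = 2μt, so t = d/(2μ) = 0.247109 / (2 × 0.0059) = 20.94 Myr.

20.94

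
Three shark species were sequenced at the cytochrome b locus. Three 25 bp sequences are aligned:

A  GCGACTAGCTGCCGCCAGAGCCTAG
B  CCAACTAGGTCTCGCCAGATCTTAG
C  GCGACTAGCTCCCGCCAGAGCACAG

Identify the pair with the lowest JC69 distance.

A–B: 7/25 differ, p = 0.280, d = 0.351.
A–C: 3/25 differ, p = 0.120, d = 0.131.
B–C: 7/25 differ, p = 0.280, d = 0.351.
The smallest distance is between A and C.

A and C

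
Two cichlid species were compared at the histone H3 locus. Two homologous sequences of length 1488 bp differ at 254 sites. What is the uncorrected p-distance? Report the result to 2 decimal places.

p = 254/1488 = 0.170698… ≈ 0.17 (to 2 d.p.).

0.17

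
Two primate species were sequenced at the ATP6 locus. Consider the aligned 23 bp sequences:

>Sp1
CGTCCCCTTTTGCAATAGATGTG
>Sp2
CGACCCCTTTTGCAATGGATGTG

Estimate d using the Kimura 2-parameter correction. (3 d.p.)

Of 23 sites, 1 differences are transitions and 1 are transversions, so P = 1/23 ≈ 0.043478 and Q = 1/23 ≈ 0.043478.
Under the Kimura two-parameter model, d = −½ ln(1 − 2P − Q) − ¼ ln(1 − 2Q).
1 − 2P − Q = 0.869566, giving −½ ln(0.869566) = 0.069881.
1 − 2Q = 0.913044, giving −¼ ln(0.913044) = 0.022743.
d = 0.069881 + 0.022743 = 0.092624.

0.093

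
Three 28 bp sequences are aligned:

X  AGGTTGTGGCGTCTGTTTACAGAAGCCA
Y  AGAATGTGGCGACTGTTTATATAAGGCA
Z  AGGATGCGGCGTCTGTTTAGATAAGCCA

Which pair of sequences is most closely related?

X and Z

X–Y: 6/28 differ, p = 0.214, d = 0.252.
X–Z: 4/28 differ, p = 0.143, d = 0.158.
Y–Z: 5/28 differ, p = 0.179, d = 0.204.
The smallest distance is between X and Z.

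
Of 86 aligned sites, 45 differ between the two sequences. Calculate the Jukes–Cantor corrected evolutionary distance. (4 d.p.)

p = 45/86 ≈ 0.523256.
d = −(3/4) ln(1 − 4p/3) = −0.75 ln(1 − 0.697675) = −0.75 ln(0.302325)
  = −0.75 × (-1.196253) = 0.897190 substitutions/site.

0.8972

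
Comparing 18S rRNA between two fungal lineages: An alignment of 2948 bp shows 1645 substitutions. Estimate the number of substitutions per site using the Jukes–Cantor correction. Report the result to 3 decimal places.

1.022

p = 1645/2948 ≈ 0.558005.
d = −(3/4) ln(1 − 4p/3) = −0.75 ln(1 − 0.744007) = −0.75 ln(0.255993)
  = −0.75 × (-1.362605) = 1.021954 substitutions/site.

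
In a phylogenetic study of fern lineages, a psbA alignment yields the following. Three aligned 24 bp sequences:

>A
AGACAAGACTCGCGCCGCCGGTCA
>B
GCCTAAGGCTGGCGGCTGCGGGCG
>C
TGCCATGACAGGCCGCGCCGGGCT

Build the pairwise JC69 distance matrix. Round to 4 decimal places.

d(A,B) = 0.7083, d(A,C) = 0.5199, d(B,C) = 0.6082

A–B: 11/24 sites differ → p ≈ 0.458333, d = −0.75 ln(1 − 0.611111) = 0.708346 ≈ 0.7083.
A–C: 9/24 sites differ → p = 0.375, d = −0.75 ln(1 − 0.5) = 0.519860 ≈ 0.5199.
B–C: 10/24 sites differ → p ≈ 0.416667, d = −0.75 ln(1 − 0.555556) = 0.608198 ≈ 0.6082.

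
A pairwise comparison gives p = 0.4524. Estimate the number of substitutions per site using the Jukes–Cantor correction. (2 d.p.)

d = −(3/4) ln(1 − 4p/3) = −0.75 ln(1 − 0.6032) = −0.75 ln(0.3968)
  = −0.75 × (-0.924323) = 0.693242 substitutions/site.

0.69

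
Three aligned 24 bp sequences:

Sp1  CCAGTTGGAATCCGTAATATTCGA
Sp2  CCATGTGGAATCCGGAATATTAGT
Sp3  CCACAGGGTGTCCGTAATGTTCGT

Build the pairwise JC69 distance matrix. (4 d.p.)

Sp1–Sp2: 5/24 sites differ → p ≈ 0.208333, d = −0.75 ln(1 − 0.277777) = 0.244066 ≈ 0.2441.
Sp1–Sp3: 7/24 sites differ → p ≈ 0.291667, d = −0.75 ln(1 − 0.388889) = 0.369358 ≈ 0.3694.
Sp2–Sp3: 8/24 sites differ → p ≈ 0.333333, d = −0.75 ln(1 − 0.444444) = 0.440839 ≈ 0.4408.

d(Sp1,Sp2) = 0.2441, d(Sp1,Sp3) = 0.3694, d(Sp2,Sp3) = 0.4408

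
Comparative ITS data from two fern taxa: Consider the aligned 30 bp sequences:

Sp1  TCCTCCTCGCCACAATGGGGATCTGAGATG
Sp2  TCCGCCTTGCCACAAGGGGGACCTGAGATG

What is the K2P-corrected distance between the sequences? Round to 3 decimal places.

Of 30 sites, 2 differences are transitions and 2 are transversions, so P = 2/30 ≈ 0.066667 and Q = 2/30 ≈ 0.066667.
Under the Kimura two-parameter model, d = −½ ln(1 − 2P − Q) − ¼ ln(1 − 2Q).
1 − 2P − Q = 0.799999, giving −½ ln(0.799999) = 0.111572.
1 − 2Q = 0.866666, giving −¼ ln(0.866666) = 0.035775.
d = 0.111572 + 0.035775 = 0.147347.

0.147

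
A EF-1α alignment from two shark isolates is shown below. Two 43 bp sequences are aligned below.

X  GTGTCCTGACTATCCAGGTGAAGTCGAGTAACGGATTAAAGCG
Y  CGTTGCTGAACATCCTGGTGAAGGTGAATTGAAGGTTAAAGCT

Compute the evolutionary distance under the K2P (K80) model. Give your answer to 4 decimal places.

Of 43 sites, 6 differences are transitions and 10 are transversions, so P = 6/43 ≈ 0.139535 and Q = 10/43 ≈ 0.232558.
Under the Kimura two-parameter model, d = −½ ln(1 − 2P − Q) − ¼ ln(1 − 2Q).
1 − 2P − Q = 0.488372, giving −½ ln(0.488372) = 0.358339.
1 − 2Q = 0.534884, giving −¼ ln(0.534884) = 0.156426.
d = 0.358339 + 0.156426 = 0.514765.

0.5148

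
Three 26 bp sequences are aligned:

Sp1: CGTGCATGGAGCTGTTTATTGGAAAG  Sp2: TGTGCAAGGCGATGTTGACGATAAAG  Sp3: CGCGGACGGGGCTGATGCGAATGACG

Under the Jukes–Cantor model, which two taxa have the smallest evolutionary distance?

Sp1 and Sp2

Sp1–Sp2: 9/26 differ, p = 0.346, d = 0.464.
Sp1–Sp3: 13/26 differ, p = 0.500, d = 0.824.
Sp2–Sp3: 12/26 differ, p = 0.462, d = 0.717.
The smallest distance is between Sp1 and Sp2.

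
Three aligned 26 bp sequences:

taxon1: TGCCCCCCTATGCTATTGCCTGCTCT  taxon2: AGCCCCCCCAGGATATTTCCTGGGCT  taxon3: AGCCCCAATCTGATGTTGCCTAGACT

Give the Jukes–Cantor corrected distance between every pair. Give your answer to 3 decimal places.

taxon1–taxon2: 7/26 sites differ → p ≈ 0.269231, d = −0.75 ln(1 − 0.358975) = 0.333515 ≈ 0.334.
taxon1–taxon3: 9/26 sites differ → p ≈ 0.346154, d = −0.75 ln(1 − 0.461539) = 0.464280 ≈ 0.464.
taxon2–taxon3: 9/26 sites differ → p ≈ 0.346154, d = −0.75 ln(1 − 0.461539) = 0.464280 ≈ 0.464.

d(taxon1,taxon2) = 0.334, d(taxon1,taxon3) = 0.464, d(taxon2,taxon3) = 0.464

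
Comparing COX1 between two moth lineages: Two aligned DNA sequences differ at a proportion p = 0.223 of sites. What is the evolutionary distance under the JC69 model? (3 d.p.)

d = −(3/4) ln(1 − 4p/3) = −0.75 ln(1 − 0.297333) = −0.75 ln(0.702667)
  = −0.75 × (-0.352872) = 0.264654 substitutions/site.

0.265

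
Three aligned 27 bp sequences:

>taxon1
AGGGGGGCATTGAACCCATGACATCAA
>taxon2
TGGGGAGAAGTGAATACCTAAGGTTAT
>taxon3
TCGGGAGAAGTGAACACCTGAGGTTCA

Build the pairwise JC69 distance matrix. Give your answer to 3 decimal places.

taxon1–taxon2: 12/27 sites differ → p ≈ 0.444444, d = −0.75 ln(1 − 0.592592) = 0.673455 ≈ 0.673.
taxon1–taxon3: 11/27 sites differ → p ≈ 0.407407, d = −0.75 ln(1 − 0.543209) = 0.587647 ≈ 0.588.
taxon2–taxon3: 5/27 sites differ → p ≈ 0.185185, d = −0.75 ln(1 − 0.246913) = 0.212681 ≈ 0.213.

d(taxon1,taxon2) = 0.673, d(taxon1,taxon3) = 0.588, d(taxon2,taxon3) = 0.213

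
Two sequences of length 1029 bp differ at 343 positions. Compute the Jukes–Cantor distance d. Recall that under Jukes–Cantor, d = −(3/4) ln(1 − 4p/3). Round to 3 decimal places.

p = 343/1029 ≈ 0.333333.
d = −(3/4) ln(1 − 4p/3) = −0.75 ln(1 − 0.444444) = −0.75 ln(0.555556)
  = −0.75 × (-0.587786) = 0.440840 substitutions/site.

0.441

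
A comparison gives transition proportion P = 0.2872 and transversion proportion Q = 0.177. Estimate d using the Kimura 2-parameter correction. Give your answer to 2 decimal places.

0.81

Under the Kimura two-parameter model, d = −½ ln(1 − 2P − Q) − ¼ ln(1 − 2Q).
1 − 2P − Q = 0.2486, giving −½ ln(0.2486) = 0.695955.
1 − 2Q = 0.646, giving −¼ ln(0.646) = 0.109239.
d = 0.695955 + 0.109239 = 0.805194.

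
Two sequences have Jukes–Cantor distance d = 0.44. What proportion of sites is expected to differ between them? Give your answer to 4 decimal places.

0.3329

p = (3/4)(1 − e^(−4d/3)) = 0.75 × (1 − e^(-0.586667)) = 0.75 × (1 − 0.556178) = 0.332867.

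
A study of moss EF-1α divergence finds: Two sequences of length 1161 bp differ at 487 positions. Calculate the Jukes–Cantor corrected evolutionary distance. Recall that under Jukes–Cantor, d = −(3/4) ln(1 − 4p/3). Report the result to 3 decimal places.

0.615

p = 487/1161 ≈ 0.419466.
d = −(3/4) ln(1 − 4p/3) = −0.75 ln(1 − 0.559288) = −0.75 ln(0.440712)
  = −0.75 × (-0.819364) = 0.614523 substitutions/site.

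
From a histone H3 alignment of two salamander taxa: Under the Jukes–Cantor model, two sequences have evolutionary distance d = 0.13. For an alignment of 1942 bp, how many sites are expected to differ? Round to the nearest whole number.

Invert JC69: p = (3/4)(1 − e^(−4d/3)) = 0.75 × (1 − e^(-0.173333)) = 0.75 × (1 − 0.840858) = 0.119357.
Expected differing sites = pL ≈ 0.119357 × 1942 = 231.791294 ≈ 232.

232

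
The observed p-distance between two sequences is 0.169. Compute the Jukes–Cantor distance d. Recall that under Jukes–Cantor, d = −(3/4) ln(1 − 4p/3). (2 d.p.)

d = −(3/4) ln(1 − 4p/3) = −0.75 ln(1 − 0.225333) = −0.75 ln(0.774667)
  = −0.75 × (-0.255322) = 0.191492 substitutions/site.

0.19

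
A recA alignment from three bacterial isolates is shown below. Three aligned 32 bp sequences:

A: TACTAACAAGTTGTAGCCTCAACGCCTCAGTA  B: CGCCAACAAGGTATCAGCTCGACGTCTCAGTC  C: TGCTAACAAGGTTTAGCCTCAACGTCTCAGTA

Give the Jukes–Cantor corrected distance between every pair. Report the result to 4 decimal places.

d(A,B) = 0.4598, d(A,C) = 0.1367, d(B,C) = 0.3041

A–B: 11/32 sites differ → p = 0.34375, d = −0.75 ln(1 − 0.458333) = 0.459828 ≈ 0.4598.
A–C: 4/32 sites differ → p = 0.125, d = −0.75 ln(1 − 0.166667) = 0.136741 ≈ 0.1367.
B–C: 8/32 sites differ → p = 0.25, d = −0.75 ln(1 − 0.333333) = 0.304098 ≈ 0.3041.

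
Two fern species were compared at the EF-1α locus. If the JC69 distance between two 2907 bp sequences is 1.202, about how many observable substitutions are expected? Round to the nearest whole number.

Invert JC69: p = (3/4)(1 − e^(−4d/3)) = 0.75 × (1 − e^(-1.602667)) = 0.75 × (1 − 0.201359) = 0.598981.
Expected differing sites = pL ≈ 0.598981 × 2907 = 1741.237767 ≈ 1741.

1741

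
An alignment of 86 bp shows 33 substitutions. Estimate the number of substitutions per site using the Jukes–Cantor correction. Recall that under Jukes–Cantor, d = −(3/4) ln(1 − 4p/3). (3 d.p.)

0.538

p = 33/86 ≈ 0.383721.
d = −(3/4) ln(1 − 4p/3) = −0.75 ln(1 − 0.511628) = −0.75 ln(0.488372)
  = −0.75 × (-0.716678) = 0.537509 substitutions/site.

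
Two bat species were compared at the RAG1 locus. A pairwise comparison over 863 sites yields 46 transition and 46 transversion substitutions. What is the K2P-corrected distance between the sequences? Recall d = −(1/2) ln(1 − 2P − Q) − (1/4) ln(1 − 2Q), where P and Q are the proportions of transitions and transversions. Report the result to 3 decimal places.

0.115

P = 46/863 ≈ 0.053302 and Q = 46/863 ≈ 0.053302.
Under the Kimura two-parameter model, d = −½ ln(1 − 2P − Q) − ¼ ln(1 − 2Q).
1 − 2P − Q = 0.840094, giving −½ ln(0.840094) = 0.087121.
1 − 2Q = 0.893396, giving −¼ ln(0.893396) = 0.028181.
d = 0.087121 + 0.028181 = 0.115302.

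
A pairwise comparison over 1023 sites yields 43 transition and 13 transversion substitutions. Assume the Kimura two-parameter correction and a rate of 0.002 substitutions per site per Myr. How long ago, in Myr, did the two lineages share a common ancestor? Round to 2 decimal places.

P = 43/1023 ≈ 0.042033 and Q = 13/1023 ≈ 0.012708.
Under the Kimura two-parameter model, d = −½ ln(1 − 2P − Q) − ¼ ln(1 − 2Q).
1 − 2P − Q = 0.903226, giving −½ ln(0.903226) = 0.050891.
1 − 2Q = 0.974584, giving −¼ ln(0.974584) = 0.006436.
d = 0.050891 + 0.006436 = 0.057327.
Under a molecular clock d = 2μt, so t = d/(2μ) = 0.057327 / (2 × 0.002) = 14.33 Myr.

14.33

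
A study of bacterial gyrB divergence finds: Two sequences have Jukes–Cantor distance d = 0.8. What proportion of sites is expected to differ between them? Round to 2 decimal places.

0.49

p = (3/4)(1 − e^(−4d/3)) = 0.75 × (1 − e^(-1.066667)) = 0.75 × (1 − 0.344154) = 0.491885.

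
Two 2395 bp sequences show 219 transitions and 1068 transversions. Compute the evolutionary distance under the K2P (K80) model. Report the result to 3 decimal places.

P = 219/2395 ≈ 0.091441 and Q = 1068/2395 ≈ 0.445929.
Under the Kimura two-parameter model, d = −½ ln(1 − 2P − Q) − ¼ ln(1 − 2Q).
1 − 2P − Q = 0.371189, giving −½ ln(0.371189) = 0.495522.
1 − 2Q = 0.108142, giving −¼ ln(0.108142) = 0.556078.
d = 0.495522 + 0.556078 = 1.051600.

1.052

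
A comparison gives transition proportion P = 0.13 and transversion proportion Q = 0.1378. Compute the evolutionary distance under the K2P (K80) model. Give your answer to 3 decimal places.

0.334

Under the Kimura two-parameter model, d = −½ ln(1 − 2P − Q) − ¼ ln(1 − 2Q).
1 − 2P − Q = 0.6022, giving −½ ln(0.6022) = 0.253583.
1 − 2Q = 0.7244, giving −¼ ln(0.7244) = 0.080603.
d = 0.253583 + 0.080603 = 0.334186.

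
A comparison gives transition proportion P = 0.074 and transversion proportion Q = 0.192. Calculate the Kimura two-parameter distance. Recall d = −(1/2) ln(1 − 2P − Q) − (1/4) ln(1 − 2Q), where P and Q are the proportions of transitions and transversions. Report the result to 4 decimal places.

0.3289

Under the Kimura two-parameter model, d = −½ ln(1 − 2P − Q) − ¼ ln(1 − 2Q).
1 − 2P − Q = 0.66, giving −½ ln(0.66) = 0.207758.
1 − 2Q = 0.616, giving −¼ ln(0.616) = 0.121127.
d = 0.207758 + 0.121127 = 0.328885.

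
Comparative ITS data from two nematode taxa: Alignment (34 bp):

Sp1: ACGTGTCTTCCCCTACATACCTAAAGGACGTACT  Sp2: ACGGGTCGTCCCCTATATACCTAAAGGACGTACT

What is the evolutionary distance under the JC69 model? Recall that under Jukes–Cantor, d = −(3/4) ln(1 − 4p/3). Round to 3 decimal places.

0.094

The sequences differ at 3 of 34 sites (4, 8, 16), so p = 3/34 ≈ 0.088235.
d = −(3/4) ln(1 − 4p/3) = −0.75 ln(1 − 0.117647) = −0.75 ln(0.882353)
  = −0.75 × (-0.125163) = 0.093872 substitutions/site.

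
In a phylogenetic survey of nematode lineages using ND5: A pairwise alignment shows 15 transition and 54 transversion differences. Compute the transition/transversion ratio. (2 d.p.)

0.28

R = 15/54 = 0.277777… ≈ 0.28 (to 2 d.p.).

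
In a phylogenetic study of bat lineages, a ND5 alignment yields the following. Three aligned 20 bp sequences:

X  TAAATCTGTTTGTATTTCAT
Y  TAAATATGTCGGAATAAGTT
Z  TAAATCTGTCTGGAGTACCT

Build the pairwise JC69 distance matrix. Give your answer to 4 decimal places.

X–Y: 8/20 sites differ → p = 0.4, d = −0.75 ln(1 − 0.533333) = 0.571605 ≈ 0.5716.
X–Z: 5/20 sites differ → p = 0.25, d = −0.75 ln(1 − 0.333333) = 0.304098 ≈ 0.3041.
Y–Z: 7/20 sites differ → p = 0.35, d = −0.75 ln(1 − 0.466667) = 0.471457 ≈ 0.4715.

d(X,Y) = 0.5716, d(X,Z) = 0.3041, d(Y,Z) = 0.4715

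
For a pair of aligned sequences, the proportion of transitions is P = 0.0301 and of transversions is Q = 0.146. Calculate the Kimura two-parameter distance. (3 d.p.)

0.202

Under the Kimura two-parameter model, d = −½ ln(1 − 2P − Q) − ¼ ln(1 − 2Q).
1 − 2P − Q = 0.7938, giving −½ ln(0.7938) = 0.115462.
1 − 2Q = 0.708, giving −¼ ln(0.708) = 0.086328.
d = 0.115462 + 0.086328 = 0.201790.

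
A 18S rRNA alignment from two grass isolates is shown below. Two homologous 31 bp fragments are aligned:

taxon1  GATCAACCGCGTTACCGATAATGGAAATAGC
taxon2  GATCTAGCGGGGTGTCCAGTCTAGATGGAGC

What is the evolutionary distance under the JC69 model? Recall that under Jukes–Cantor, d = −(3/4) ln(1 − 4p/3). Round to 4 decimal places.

The sequences differ at 14 of 31 sites, so p = 14/31 ≈ 0.451613.
d = −(3/4) ln(1 − 4p/3) = −0.75 ln(1 − 0.602151) = −0.75 ln(0.397849)
  = −0.75 × (-0.921683) = 0.691262 substitutions/site.

0.6913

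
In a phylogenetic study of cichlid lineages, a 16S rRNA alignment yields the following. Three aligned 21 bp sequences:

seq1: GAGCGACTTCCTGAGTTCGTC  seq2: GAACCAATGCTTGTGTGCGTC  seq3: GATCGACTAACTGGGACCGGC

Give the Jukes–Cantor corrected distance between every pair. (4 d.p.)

seq1–seq2: 7/21 sites differ → p ≈ 0.333333, d = −0.75 ln(1 − 0.444444) = 0.440839 ≈ 0.4408.
seq1–seq3: 7/21 sites differ → p ≈ 0.333333, d = −0.75 ln(1 − 0.444444) = 0.440839 ≈ 0.4408.
seq2–seq3: 10/21 sites differ → p ≈ 0.47619, d = −0.75 ln(1 − 0.63492) = 0.755729 ≈ 0.7557.

d(seq1,seq2) = 0.4408, d(seq1,seq3) = 0.4408, d(seq2,seq3) = 0.7557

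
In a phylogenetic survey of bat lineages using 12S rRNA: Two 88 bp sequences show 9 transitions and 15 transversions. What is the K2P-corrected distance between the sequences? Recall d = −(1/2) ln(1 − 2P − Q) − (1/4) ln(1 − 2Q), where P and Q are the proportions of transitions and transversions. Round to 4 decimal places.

0.3392

P = 9/88 ≈ 0.102273 and Q = 15/88 ≈ 0.170455.
Under the Kimura two-parameter model, d = −½ ln(1 − 2P − Q) − ¼ ln(1 − 2Q).
1 − 2P − Q = 0.624999, giving −½ ln(0.624999) = 0.235003.
1 − 2Q = 0.65909, giving −¼ ln(0.65909) = 0.104224.
d = 0.235003 + 0.104224 = 0.339227.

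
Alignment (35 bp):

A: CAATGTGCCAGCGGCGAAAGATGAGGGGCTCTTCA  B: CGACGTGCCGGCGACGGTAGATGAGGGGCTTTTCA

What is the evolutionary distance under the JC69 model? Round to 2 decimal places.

The sequences differ at 7 of 35 sites (2, 4, 10, 14, 17, 18, 31), so p = 7/35 = 0.2.
d = −(3/4) ln(1 − 4p/3) = −0.75 ln(1 − 0.266667) = −0.75 ln(0.733333)
  = −0.75 × (-0.310155) = 0.232616 substitutions/site.

0.23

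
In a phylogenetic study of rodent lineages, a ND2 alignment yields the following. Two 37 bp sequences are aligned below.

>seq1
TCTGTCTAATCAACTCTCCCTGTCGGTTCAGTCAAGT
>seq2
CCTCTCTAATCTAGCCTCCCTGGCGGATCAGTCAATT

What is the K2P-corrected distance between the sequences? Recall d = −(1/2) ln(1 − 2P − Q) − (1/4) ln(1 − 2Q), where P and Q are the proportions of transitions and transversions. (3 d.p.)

0.256

Of 37 sites, 2 differences are transitions and 6 are transversions, so P = 2/37 ≈ 0.054054 and Q = 6/37 ≈ 0.162162.
Under the Kimura two-parameter model, d = −½ ln(1 − 2P − Q) − ¼ ln(1 − 2Q).
1 − 2P − Q = 0.72973, giving −½ ln(0.72973) = 0.157540.
1 − 2Q = 0.675676, giving −¼ ln(0.675676) = 0.098010.
d = 0.157540 + 0.098010 = 0.255550.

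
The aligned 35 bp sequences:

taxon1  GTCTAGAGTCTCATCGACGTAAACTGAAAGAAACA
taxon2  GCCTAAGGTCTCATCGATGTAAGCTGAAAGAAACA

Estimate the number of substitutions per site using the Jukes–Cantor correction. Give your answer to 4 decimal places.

0.1585

The sequences differ at 5 of 35 sites (2, 6, 7, 18, 23), so p = 5/35 ≈ 0.142857.
d = −(3/4) ln(1 − 4p/3) = −0.75 ln(1 − 0.190476) = −0.75 ln(0.809524)
  = −0.75 × (-0.211309) = 0.158482 substitutions/site.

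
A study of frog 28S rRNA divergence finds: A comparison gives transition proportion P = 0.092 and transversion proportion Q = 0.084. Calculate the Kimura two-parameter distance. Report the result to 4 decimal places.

0.2020

Under the Kimura two-parameter model, d = −½ ln(1 − 2P − Q) − ¼ ln(1 − 2Q).
1 − 2P − Q = 0.732, giving −½ ln(0.732) = 0.155987.
1 − 2Q = 0.832, giving −¼ ln(0.832) = 0.045981.
d = 0.155987 + 0.045981 = 0.201968.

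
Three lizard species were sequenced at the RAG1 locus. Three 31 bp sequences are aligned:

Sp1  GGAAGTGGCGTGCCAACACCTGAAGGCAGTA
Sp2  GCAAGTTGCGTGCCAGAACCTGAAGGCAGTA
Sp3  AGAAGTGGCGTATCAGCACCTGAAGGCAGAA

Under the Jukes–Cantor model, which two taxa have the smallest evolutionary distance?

Sp1 and Sp2

Sp1–Sp2: 4/31 differ, p = 0.129, d = 0.142.
Sp1–Sp3: 5/31 differ, p = 0.161, d = 0.182.
Sp2–Sp3: 7/31 differ, p = 0.226, d = 0.269.
The smallest distance is between Sp1 and Sp2.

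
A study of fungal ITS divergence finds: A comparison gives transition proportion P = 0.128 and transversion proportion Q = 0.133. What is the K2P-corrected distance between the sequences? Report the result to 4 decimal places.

0.3236

Under the Kimura two-parameter model, d = −½ ln(1 − 2P − Q) − ¼ ln(1 − 2Q).
1 − 2P − Q = 0.611, giving −½ ln(0.611) = 0.246329.
1 − 2Q = 0.734, giving −¼ ln(0.734) = 0.077312.
d = 0.246329 + 0.077312 = 0.323641.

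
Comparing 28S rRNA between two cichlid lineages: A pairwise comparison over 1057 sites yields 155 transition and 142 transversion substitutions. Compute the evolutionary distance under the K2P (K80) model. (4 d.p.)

0.3572

P = 155/1057 ≈ 0.146641 and Q = 142/1057 ≈ 0.134342.
Under the Kimura two-parameter model, d = −½ ln(1 − 2P − Q) − ¼ ln(1 − 2Q).
1 − 2P − Q = 0.572376, giving −½ ln(0.572376) = 0.278980.
1 − 2Q = 0.731316, giving −¼ ln(0.731316) = 0.078227.
d = 0.278980 + 0.078227 = 0.357207.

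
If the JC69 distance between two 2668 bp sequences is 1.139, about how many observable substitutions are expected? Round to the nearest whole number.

1563

Invert JC69: p = (3/4)(1 − e^(−4d/3)) = 0.75 × (1 − e^(-1.518667)) = 0.75 × (1 − 0.219004) = 0.585747.
Expected differing sites = pL ≈ 0.585747 × 2668 = 1562.772996 ≈ 1563.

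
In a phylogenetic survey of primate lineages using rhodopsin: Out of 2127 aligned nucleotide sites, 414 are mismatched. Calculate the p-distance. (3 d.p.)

0.195

p = 414/2127 = 0.194640… ≈ 0.195 (to 3 d.p.).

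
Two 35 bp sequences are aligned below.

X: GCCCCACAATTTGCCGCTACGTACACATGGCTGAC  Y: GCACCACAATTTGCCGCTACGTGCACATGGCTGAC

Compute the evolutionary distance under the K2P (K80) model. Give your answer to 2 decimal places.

0.06

Of 35 sites, 1 differences are transitions and 1 are transversions, so P = 1/35 ≈ 0.028571 and Q = 1/35 ≈ 0.028571.
Under the Kimura two-parameter model, d = −½ ln(1 − 2P − Q) − ¼ ln(1 − 2Q).
1 − 2P − Q = 0.914287, giving −½ ln(0.914287) = 0.044805.
1 − 2Q = 0.942858, giving −¼ ln(0.942858) = 0.014710.
d = 0.044805 + 0.014710 = 0.059515.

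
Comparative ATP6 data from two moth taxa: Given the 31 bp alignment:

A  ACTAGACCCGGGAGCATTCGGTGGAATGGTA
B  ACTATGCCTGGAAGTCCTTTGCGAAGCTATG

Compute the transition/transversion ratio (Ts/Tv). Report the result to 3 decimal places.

3.000

Transitions are A↔G and C↔T; transversions are all other mismatches.
Transitions: 12. Transversions: 4.
R = 12/4 = 3.000.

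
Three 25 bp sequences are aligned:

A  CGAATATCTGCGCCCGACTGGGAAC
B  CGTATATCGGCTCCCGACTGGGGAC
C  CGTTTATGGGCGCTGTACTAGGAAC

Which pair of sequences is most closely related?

A–B: 4/25 differ, p = 0.160, d = 0.180.
A–C: 8/25 differ, p = 0.320, d = 0.417.
B–C: 8/25 differ, p = 0.320, d = 0.417.
The smallest distance is between A and B.

A and B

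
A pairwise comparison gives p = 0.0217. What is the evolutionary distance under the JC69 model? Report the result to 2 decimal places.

0.02

d = −(3/4) ln(1 − 4p/3) = −0.75 ln(1 − 0.028933) = −0.75 ln(0.971067)
  = −0.75 × (-0.029360) = 0.022020 substitutions/site.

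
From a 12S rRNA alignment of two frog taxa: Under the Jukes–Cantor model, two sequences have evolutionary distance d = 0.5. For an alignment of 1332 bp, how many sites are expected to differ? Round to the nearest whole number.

Invert JC69: p = (3/4)(1 − e^(−4d/3)) = 0.75 × (1 − e^(-0.666667)) = 0.75 × (1 − 0.513417) = 0.364937.
Expected differing sites = pL ≈ 0.364937 × 1332 = 486.096084 ≈ 486.

486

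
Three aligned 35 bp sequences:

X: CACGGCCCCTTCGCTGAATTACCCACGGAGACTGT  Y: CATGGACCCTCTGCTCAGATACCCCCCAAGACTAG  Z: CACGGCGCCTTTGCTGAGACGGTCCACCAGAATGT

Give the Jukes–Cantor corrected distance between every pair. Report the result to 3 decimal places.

X–Y: 12/35 sites differ → p ≈ 0.342857, d = −0.75 ln(1 − 0.457143) = 0.458182 ≈ 0.458.
X–Z: 13/35 sites differ → p ≈ 0.371429, d = −0.75 ln(1 − 0.495239) = 0.512753 ≈ 0.513.
Y–Z: 14/35 sites differ → p = 0.4, d = −0.75 ln(1 − 0.533333) = 0.571605 ≈ 0.572.

d(X,Y) = 0.458, d(X,Z) = 0.513, d(Y,Z) = 0.572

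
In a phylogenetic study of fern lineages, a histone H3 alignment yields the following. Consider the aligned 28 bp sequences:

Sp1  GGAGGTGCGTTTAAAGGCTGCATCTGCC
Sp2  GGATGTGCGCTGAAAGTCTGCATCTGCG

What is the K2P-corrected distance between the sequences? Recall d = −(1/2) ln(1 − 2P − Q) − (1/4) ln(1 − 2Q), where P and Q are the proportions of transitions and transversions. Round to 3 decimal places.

0.205

Of 28 sites, 1 differences are transitions and 4 are transversions, so P = 1/28 ≈ 0.035714 and Q = 4/28 ≈ 0.142857.
Under the Kimura two-parameter model, d = −½ ln(1 − 2P − Q) − ¼ ln(1 − 2Q).
1 − 2P − Q = 0.785715, giving −½ ln(0.785715) = 0.120581.
1 − 2Q = 0.714286, giving −¼ ln(0.714286) = 0.084118.
d = 0.120581 + 0.084118 = 0.204699.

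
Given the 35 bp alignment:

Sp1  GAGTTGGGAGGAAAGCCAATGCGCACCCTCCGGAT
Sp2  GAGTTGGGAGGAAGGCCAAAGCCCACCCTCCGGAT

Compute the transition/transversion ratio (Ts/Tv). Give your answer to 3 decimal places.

0.500

Transitions are A↔G and C↔T; transversions are all other mismatches.
Transitions: 1. Transversions: 2.
R = 1/2 = 0.500.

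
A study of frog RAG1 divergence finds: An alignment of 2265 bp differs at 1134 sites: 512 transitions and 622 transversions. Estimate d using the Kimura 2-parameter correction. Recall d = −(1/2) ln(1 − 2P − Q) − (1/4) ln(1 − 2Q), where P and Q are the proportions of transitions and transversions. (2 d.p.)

0.85

P = 512/2265 ≈ 0.226049 and Q = 622/2265 ≈ 0.274614.
Under the Kimura two-parameter model, d = −½ ln(1 − 2P − Q) − ¼ ln(1 − 2Q).
1 − 2P − Q = 0.273288, giving −½ ln(0.273288) = 0.648615.
1 − 2Q = 0.450772, giving −¼ ln(0.450772) = 0.199198.
d = 0.648615 + 0.199198 = 0.847813.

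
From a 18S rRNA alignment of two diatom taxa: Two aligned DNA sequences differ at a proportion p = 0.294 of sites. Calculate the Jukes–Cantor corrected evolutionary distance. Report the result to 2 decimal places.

d = −(3/4) ln(1 − 4p/3) = −0.75 ln(1 − 0.392) = −0.75 ln(0.608)
  = −0.75 × (-0.497580) = 0.373185 substitutions/site.

0.37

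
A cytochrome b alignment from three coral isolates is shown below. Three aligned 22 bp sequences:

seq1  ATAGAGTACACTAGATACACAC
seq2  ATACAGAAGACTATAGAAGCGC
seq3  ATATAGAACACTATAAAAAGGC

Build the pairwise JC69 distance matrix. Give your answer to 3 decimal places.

d(seq1,seq2) = 0.497, d(seq1,seq3) = 0.414, d(seq2,seq3) = 0.271

seq1–seq2: 8/22 sites differ → p ≈ 0.363636, d = −0.75 ln(1 − 0.484848) = 0.497470 ≈ 0.497.
seq1–seq3: 7/22 sites differ → p ≈ 0.318182, d = −0.75 ln(1 − 0.424243) = 0.414052 ≈ 0.414.
seq2–seq3: 5/22 sites differ → p ≈ 0.227273, d = −0.75 ln(1 − 0.303031) = 0.270761 ≈ 0.271.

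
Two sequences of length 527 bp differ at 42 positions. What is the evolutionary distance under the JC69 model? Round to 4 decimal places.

p = 42/527 ≈ 0.079696.
d = −(3/4) ln(1 − 4p/3) = −0.75 ln(1 − 0.106261) = −0.75 ln(0.893739)
  = −0.75 × (-0.112341) = 0.084256 substitutions/site.

0.0843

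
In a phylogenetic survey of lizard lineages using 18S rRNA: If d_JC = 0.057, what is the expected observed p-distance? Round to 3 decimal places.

0.055

p = (3/4)(1 − e^(−4d/3)) = 0.75 × (1 − e^(-0.076)) = 0.75 × (1 − 0.926816) = 0.054888.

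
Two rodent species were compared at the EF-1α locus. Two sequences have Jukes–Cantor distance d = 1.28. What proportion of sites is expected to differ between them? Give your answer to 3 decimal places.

0.614

p = (3/4)(1 − e^(−4d/3)) = 0.75 × (1 − e^(-1.706667)) = 0.75 × (1 − 0.181470) = 0.613898.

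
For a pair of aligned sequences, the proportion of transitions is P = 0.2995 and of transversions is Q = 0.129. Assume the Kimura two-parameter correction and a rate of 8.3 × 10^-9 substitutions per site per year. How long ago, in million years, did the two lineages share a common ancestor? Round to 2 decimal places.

Under the Kimura two-parameter model, d = −½ ln(1 − 2P − Q) − ¼ ln(1 − 2Q).
1 − 2P − Q = 0.272, giving −½ ln(0.272) = 0.650977.
1 − 2Q = 0.742, giving −¼ ln(0.742) = 0.074602.
d = 0.650977 + 0.074602 = 0.725579.
Under a molecular clock d = 2μt, so t = d/(2μ) = 0.725579 / (2 × 8.3 × 10^-9) = 43.71 million years.

43.71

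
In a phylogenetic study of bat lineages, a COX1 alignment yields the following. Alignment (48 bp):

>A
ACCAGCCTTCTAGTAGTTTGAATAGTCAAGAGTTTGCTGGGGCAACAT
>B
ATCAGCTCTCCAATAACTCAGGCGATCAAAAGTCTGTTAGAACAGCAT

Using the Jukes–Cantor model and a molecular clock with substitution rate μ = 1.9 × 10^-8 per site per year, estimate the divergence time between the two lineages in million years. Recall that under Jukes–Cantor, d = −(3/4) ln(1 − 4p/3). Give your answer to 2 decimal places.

17.28

The sequences differ at 21 of 48 sites, so p = 21/48 = 0.4375.
d = −(3/4) ln(1 − 4p/3) = −0.75 ln(1 − 0.583333) = −0.75 ln(0.416667)
  = −0.75 × (-0.875468) = 0.656601 substitutions/site.
Under a molecular clock d = 2μt, so t = d/(2μ) = 0.656601 / (2 × 1.9 × 10^-8) = 17.28 million years.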